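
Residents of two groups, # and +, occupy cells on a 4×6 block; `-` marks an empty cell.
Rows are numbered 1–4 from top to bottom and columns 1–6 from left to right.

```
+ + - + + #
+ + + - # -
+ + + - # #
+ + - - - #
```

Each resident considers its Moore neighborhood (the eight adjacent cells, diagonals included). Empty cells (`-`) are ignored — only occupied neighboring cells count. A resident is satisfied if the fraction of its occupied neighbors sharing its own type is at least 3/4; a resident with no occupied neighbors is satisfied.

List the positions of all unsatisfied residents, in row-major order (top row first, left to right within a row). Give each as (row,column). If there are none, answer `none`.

(1,4), (1,5), (1,6), (2,5)

(1,1)+ 3/3 ok
(1,2)+ 4/4 ok
(1,4)+ 2/3 unhappy
(1,5)+ 1/3 unhappy
(1,6)# 1/2 unhappy
(2,1)+ 5/5 ok
(2,2)+ 7/7 ok
(2,3)+ 5/5 ok
(2,5)# 3/5 unhappy
(3,1)+ 5/5 ok
(3,2)+ 7/7 ok
(3,3)+ 4/4 ok
(3,5)# 3/3 ok
(3,6)# 3/3 ok
(4,1)+ 3/3 ok
(4,2)+ 4/4 ok
(4,6)# 2/2 ok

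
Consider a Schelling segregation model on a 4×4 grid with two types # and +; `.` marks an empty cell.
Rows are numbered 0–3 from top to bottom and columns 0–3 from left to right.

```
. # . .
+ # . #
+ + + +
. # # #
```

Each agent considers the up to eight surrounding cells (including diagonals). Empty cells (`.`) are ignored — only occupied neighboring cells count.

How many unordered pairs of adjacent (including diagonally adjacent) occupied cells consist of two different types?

Scan each occupied cell's neighbors to the right and below (and the two forward diagonals) so each pair is counted once.
From row 0: 1 unlike of 2 pairs (running 1/2).
From row 1: 6 unlike of 8 pairs (running 7/10).
From row 2: 8 unlike of 11 pairs (running 15/21).
From row 3: 0 unlike of 2 pairs (running 15/23).
Total adjacent occupied pairs: 23; unlike-type pairs: 15.

15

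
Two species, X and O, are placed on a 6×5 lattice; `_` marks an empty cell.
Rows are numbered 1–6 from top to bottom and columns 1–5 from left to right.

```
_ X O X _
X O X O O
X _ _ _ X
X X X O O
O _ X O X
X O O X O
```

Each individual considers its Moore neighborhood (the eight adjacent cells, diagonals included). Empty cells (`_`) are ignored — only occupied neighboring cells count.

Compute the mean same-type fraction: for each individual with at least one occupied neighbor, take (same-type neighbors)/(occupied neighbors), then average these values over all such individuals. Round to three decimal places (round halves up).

Row 1: (1,2)X 2/4 · (1,3)O 2/5 · (1,4)X 1/4
Row 2: (2,1)X 2/3 · (2,2)O 1/5 · (2,3)X 2/5 · (2,4)O 2/5 · (2,5)O 1/3
Row 3: (3,1)X 3/4 · (3,5)X 0/4
Row 4: (4,1)X 2/3 · (4,2)X 4/5 · (4,3)X 2/4 · (4,4)O 2/6 · (4,5)O 2/4
Row 5: (5,1)O 1/4 · (5,3)X 3/7 · (5,4)O 4/8 · (5,5)X 1/5
Row 6: (6,1)X 0/2 · (6,2)O 2/4 · (6,3)O 2/4 · (6,4)X 2/5 · (6,5)O 1/3
Sum over 24 individuals: 2/4 + 2/5 + 1/4 + 2/3 + 1/5 + 2/5 + 2/5 + 1/3 + 3/4 + 0/4 + 2/3 + 4/5 + 2/4 + 2/6 + 2/4 + 1/4 + 3/7 + 4/8 + 1/5 + 0/2 + 2/4 + 2/4 + 2/5 + 1/3 = 4121/420; mean = 4121/420 ÷ 24 = 4121/10080 = 0.408829… → 0.409.

0.409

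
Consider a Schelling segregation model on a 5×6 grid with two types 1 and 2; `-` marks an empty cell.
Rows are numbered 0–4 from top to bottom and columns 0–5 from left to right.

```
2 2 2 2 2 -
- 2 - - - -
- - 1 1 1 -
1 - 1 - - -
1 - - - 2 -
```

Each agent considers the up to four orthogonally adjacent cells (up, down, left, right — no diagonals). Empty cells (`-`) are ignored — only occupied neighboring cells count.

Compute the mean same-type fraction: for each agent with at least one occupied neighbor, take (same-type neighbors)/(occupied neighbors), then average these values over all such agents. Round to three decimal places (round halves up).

Row 0: (0,0)2 1/1 · (0,1)2 3/3 · (0,2)2 2/2 · (0,3)2 2/2 · (0,4)2 1/1
Row 1: (1,1)2 1/1
Row 2: (2,2)1 2/2 · (2,3)1 2/2 · (2,4)1 1/1
Row 3: (3,0)1 1/1 · (3,2)1 1/1
Row 4: (4,0)1 1/1 · (4,4)2 — no occupied neighbors
Sum over 12 agents: 1/1 + 3/3 + 2/2 + 2/2 + 1/1 + 1/1 + 2/2 + 2/2 + 1/1 + 1/1 + 1/1 + 1/1 = 12; mean = 12 ÷ 12 = 1 = 1.0 → 1.000.

1.000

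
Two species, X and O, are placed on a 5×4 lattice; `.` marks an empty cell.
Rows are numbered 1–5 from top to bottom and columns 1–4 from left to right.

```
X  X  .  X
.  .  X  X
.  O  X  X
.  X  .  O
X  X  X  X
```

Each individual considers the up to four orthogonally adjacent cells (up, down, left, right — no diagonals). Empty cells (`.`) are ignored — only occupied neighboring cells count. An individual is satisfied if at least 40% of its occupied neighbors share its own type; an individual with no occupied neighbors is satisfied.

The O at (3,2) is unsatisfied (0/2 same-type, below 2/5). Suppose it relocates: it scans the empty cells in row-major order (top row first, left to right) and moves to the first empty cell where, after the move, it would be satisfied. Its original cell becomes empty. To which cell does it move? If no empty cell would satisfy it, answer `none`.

(3,1)

Vacating (3,2). Empty cells in order:
  (1,3): 0/3 same-type → still unsatisfied.
  (2,1): 0/1 same-type → still unsatisfied.
  (2,2): 0/2 same-type → still unsatisfied.
  (3,1): 0/0 same-type → satisfied — stop here.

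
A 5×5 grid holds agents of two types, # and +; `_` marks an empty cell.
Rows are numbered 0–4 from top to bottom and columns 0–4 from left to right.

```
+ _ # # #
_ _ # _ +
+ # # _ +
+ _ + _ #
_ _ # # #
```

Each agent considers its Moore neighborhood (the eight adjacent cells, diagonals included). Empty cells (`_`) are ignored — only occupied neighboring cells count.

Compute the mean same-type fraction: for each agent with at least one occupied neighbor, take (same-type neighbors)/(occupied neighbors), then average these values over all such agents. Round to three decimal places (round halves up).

0.604

Row 0: (0,0)+ — no occupied neighbors · (0,2)# 2/2 · (0,3)# 3/4 · (0,4)# 1/2
Row 1: (1,2)# 4/4 · (1,4)+ 1/3
Row 2: (2,0)+ 1/2 · (2,1)# 2/5 · (2,2)# 2/3 · (2,4)+ 1/2
Row 3: (3,0)+ 1/2 · (3,2)+ 0/4 · (3,4)# 2/3
Row 4: (4,2)# 1/2 · (4,3)# 3/4 · (4,4)# 2/2
Sum over 15 agents: 2/2 + 3/4 + 1/2 + 4/4 + 1/3 + 1/2 + 2/5 + 2/3 + 1/2 + 1/2 + 0/4 + 2/3 + 1/2 + 3/4 + 2/2 = 136/15; mean = 136/15 ÷ 15 = 136/225 = 0.604444… → 0.604.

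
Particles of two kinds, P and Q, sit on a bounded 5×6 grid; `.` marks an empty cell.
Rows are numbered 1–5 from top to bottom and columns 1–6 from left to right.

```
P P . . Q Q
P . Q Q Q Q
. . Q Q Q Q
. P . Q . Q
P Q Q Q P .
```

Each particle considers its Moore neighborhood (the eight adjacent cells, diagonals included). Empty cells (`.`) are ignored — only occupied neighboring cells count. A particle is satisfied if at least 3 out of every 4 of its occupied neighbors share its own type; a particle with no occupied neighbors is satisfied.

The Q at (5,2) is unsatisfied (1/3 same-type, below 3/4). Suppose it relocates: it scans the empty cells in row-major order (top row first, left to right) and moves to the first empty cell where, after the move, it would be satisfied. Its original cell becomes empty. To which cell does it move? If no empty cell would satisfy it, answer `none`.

(1,4)

Vacating (5,2). Empty cells in order:
  (1,3): 2/3 same-type → still unsatisfied.
  (1,4): 4/4 same-type → satisfied — stop here.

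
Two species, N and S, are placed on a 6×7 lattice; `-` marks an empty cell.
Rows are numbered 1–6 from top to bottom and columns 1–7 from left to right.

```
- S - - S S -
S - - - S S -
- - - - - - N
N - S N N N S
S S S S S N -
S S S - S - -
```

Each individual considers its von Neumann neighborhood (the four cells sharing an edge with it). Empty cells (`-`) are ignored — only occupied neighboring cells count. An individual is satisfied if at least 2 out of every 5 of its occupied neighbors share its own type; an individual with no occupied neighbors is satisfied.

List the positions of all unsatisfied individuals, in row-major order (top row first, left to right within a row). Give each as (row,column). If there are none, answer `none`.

(3,7), (4,1), (4,4), (4,7)

(1,2)S 0/0 ok
(1,5)S 2/2 ok
(1,6)S 2/2 ok
(2,1)S 0/0 ok
(2,5)S 2/2 ok
(2,6)S 2/2 ok
(3,7)N 0/1 unhappy
(4,1)N 0/1 unhappy
(4,3)S 1/2 ok
(4,4)N 1/3 unhappy
(4,5)N 2/3 ok
(4,6)N 2/3 ok
(4,7)S 0/2 unhappy
(5,1)S 2/3 ok
(5,2)S 3/3 ok
(5,3)S 4/4 ok
(5,4)S 2/3 ok
(5,5)S 2/4 ok
(5,6)N 1/2 ok
(6,1)S 2/2 ok
(6,2)S 3/3 ok
(6,3)S 2/2 ok
(6,5)S 1/1 ok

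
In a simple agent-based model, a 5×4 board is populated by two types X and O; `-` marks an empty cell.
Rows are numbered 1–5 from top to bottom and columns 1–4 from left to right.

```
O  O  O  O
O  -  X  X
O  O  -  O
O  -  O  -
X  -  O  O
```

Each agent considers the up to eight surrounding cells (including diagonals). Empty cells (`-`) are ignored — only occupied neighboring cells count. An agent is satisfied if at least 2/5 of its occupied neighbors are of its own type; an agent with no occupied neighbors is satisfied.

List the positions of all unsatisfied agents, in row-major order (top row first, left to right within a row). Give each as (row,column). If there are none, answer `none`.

(1,4), (2,3), (2,4), (3,4), (5,1)

(1,1)O 2/2 satisfied
(1,2)O 3/4 satisfied
(1,3)O 2/4 satisfied
(1,4)O 1/3 not
(2,1)O 4/4 satisfied
(2,3)X 1/6 not
(2,4)X 1/4 not
(3,1)O 3/3 satisfied
(3,2)O 4/5 satisfied
(3,4)O 1/3 not
(4,1)O 2/3 satisfied
(4,3)O 4/4 satisfied
(5,1)X 0/1 not
(5,3)O 2/2 satisfied
(5,4)O 2/2 satisfied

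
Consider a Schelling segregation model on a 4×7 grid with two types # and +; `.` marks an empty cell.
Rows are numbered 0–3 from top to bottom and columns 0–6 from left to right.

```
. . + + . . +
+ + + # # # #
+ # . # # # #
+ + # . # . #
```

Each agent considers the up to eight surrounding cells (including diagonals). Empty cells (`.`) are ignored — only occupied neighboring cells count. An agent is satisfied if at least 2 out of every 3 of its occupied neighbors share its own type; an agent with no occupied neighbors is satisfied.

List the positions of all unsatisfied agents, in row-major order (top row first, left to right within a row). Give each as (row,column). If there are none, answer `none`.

Row 0: (0,2)+ 3/4 ✓ · (0,3)+ 2/4 ✗ · (0,6)+ 0/2 ✗
Row 1: (1,0)+ 2/3 ✓ · (1,1)+ 4/5 ✓ · (1,2)+ 3/6 ✗ · (1,3)# 3/6 ✗ · (1,4)# 5/6 ✓ · (1,5)# 5/6 ✓ · (1,6)# 3/4 ✓
Row 2: (2,0)+ 4/5 ✓ · (2,1)# 1/7 ✗ · (2,3)# 5/6 ✓ · (2,4)# 6/6 ✓ · (2,5)# 7/7 ✓ · (2,6)# 4/4 ✓
Row 3: (3,0)+ 2/3 ✓ · (3,1)+ 2/4 ✗ · (3,2)# 2/3 ✓ · (3,4)# 3/3 ✓ · (3,6)# 2/2 ✓

(0,3), (0,6), (1,2), (1,3), (2,1), (3,1)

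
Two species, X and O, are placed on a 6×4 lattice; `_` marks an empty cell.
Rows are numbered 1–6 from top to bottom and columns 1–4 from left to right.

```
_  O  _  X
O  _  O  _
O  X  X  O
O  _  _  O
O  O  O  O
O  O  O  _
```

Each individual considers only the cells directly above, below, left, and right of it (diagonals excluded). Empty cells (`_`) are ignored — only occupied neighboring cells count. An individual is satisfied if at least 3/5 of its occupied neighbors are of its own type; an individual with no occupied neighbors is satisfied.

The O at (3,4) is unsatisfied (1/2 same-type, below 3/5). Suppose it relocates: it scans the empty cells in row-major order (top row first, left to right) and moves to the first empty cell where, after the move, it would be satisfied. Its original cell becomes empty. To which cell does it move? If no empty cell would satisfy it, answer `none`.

Vacating (3,4). Empty cells in order:
  (1,1): 2/2 same-type → satisfied — stop here.

(1,1)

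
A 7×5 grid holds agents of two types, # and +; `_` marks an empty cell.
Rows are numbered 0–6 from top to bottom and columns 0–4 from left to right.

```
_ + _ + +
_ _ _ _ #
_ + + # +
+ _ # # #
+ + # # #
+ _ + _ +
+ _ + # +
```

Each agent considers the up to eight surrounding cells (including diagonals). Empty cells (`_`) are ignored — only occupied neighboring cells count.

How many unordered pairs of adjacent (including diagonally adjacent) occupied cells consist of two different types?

20

Scan each occupied cell's neighbors to the right and below (and the two forward diagonals) so each pair is counted once.
From row 0: 2 unlike of 3 pairs (running 2/3).
From row 1: 1 unlike of 2 pairs (running 3/5).
From row 2: 7 unlike of 12 pairs (running 10/17).
From row 3: 1 unlike of 12 pairs (running 11/29).
From row 4: 5 unlike of 11 pairs (running 16/40).
From row 5: 2 unlike of 5 pairs (running 18/45).
From row 6: 2 unlike of 2 pairs (running 20/47).
Total adjacent occupied pairs: 47; unlike-type pairs: 20.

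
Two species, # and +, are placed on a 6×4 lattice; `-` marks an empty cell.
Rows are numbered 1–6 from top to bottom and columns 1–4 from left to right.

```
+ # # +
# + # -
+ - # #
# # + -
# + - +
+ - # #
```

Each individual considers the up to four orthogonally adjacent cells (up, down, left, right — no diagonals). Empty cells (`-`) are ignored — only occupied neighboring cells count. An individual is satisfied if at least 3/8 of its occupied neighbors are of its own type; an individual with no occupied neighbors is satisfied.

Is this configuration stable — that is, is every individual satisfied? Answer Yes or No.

No

(1,1)+ 0/2 ✗
(1,2)# 1/3 ✗
(1,3)# 2/3 ✓
(1,4)+ 0/1 ✗
(2,1)# 0/3 ✗
(2,2)+ 0/3 ✗
(2,3)# 2/3 ✓
(3,1)+ 0/2 ✗
(3,3)# 2/3 ✓
(3,4)# 1/1 ✓
(4,1)# 2/3 ✓
(4,2)# 1/3 ✗
(4,3)+ 0/2 ✗
(5,1)# 1/3 ✗
(5,2)+ 0/2 ✗
(5,4)+ 0/1 ✗
(6,1)+ 0/1 ✗
(6,3)# 1/1 ✓
(6,4)# 1/2 ✓
For instance (1,1) has only 0/2 same-type neighbors, below 3/8.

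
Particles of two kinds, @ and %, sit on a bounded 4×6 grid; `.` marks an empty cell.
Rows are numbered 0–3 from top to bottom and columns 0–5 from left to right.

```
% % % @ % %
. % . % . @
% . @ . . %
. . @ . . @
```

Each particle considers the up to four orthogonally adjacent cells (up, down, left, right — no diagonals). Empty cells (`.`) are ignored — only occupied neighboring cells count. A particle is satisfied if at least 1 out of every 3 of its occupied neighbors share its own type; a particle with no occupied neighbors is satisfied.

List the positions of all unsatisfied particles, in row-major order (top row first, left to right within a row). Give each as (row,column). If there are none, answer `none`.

(0,3), (1,3), (1,5), (2,5), (3,5)

(0,0)% 1/1 ✓
(0,1)% 3/3 ✓
(0,2)% 1/2 ✓
(0,3)@ 0/3 ✗
(0,4)% 1/2 ✓
(0,5)% 1/2 ✓
(1,1)% 1/1 ✓
(1,3)% 0/1 ✗
(1,5)@ 0/2 ✗
(2,0)% 0/0 ✓
(2,2)@ 1/1 ✓
(2,5)% 0/2 ✗
(3,2)@ 1/1 ✓
(3,5)@ 0/1 ✗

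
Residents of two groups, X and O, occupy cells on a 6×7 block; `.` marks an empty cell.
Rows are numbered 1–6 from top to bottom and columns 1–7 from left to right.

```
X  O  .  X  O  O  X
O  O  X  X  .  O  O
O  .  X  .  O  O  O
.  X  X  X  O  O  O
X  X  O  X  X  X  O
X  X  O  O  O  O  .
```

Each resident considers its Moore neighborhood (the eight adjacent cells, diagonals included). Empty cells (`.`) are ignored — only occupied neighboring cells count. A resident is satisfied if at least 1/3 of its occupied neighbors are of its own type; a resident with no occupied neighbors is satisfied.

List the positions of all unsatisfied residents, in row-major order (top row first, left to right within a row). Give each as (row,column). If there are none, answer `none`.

(1,1)X 0/3 not
(1,2)O 2/4 satisfied
(1,4)X 2/3 satisfied
(1,5)O 2/4 satisfied
(1,6)O 3/4 satisfied
(1,7)X 0/3 not
(2,1)O 3/4 satisfied
(2,2)O 3/6 satisfied
(2,3)X 3/5 satisfied
(2,4)X 3/5 satisfied
(2,6)O 6/7 satisfied
(2,7)O 4/5 satisfied
(3,1)O 2/3 satisfied
(3,3)X 5/6 satisfied
(3,5)O 4/6 satisfied
(3,6)O 7/7 satisfied
(3,7)O 5/5 satisfied
(4,2)X 4/6 satisfied
(4,3)X 5/6 satisfied
(4,4)X 4/7 satisfied
(4,5)O 3/7 satisfied
(4,6)O 6/8 satisfied
(4,7)O 4/5 satisfied
(5,1)X 4/4 satisfied
(5,2)X 5/7 satisfied
(5,3)O 2/8 not
(5,4)X 3/8 satisfied
(5,5)X 3/8 satisfied
(5,6)X 1/7 not
(5,7)O 3/4 satisfied
(6,1)X 3/3 satisfied
(6,2)X 3/5 satisfied
(6,3)O 2/5 satisfied
(6,4)O 3/5 satisfied
(6,5)O 2/5 satisfied
(6,6)O 2/4 satisfied

(1,1), (1,7), (5,3), (5,6)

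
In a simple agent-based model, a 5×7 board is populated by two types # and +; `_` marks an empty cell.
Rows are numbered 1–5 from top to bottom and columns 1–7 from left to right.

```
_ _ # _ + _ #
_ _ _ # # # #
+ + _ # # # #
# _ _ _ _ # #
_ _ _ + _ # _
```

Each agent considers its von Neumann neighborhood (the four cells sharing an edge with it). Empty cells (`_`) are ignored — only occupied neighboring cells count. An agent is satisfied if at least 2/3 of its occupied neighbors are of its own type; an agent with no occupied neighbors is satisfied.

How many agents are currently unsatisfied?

(1,3)# 0/0 ✓
(1,5)+ 0/1 ✗
(1,7)# 1/1 ✓
(2,4)# 2/2 ✓
(2,5)# 3/4 ✓
(2,6)# 3/3 ✓
(2,7)# 3/3 ✓
(3,1)+ 1/2 ✗
(3,2)+ 1/1 ✓
(3,4)# 2/2 ✓
(3,5)# 3/3 ✓
(3,6)# 4/4 ✓
(3,7)# 3/3 ✓
(4,1)# 0/1 ✗
(4,6)# 3/3 ✓
(4,7)# 2/2 ✓
(5,4)+ 0/0 ✓
(5,6)# 1/1 ✓
Unsatisfied: (1,5), (3,1), (4,1) — 3 in total.

3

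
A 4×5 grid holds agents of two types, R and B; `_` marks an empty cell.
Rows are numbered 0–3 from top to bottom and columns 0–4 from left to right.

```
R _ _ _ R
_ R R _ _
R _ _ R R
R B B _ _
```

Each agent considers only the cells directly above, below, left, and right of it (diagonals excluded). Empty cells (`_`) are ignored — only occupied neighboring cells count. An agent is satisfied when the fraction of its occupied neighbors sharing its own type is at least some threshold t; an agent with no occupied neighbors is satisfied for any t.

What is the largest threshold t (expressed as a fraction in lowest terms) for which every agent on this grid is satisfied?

1/2

Row 0: (0,0)R — no occupied neighbors · (0,4)R — no occupied neighbors
Row 1: (1,1)R 1/1 · (1,2)R 1/1
Row 2: (2,0)R 1/1 · (2,3)R 1/1 · (2,4)R 1/1
Row 3: (3,0)R 1/2 · (3,1)B 1/2 · (3,2)B 1/1
The smallest same-type fraction is 1/2 at (3,0), which reduces to 1/2. Any threshold above that leaves this agent unsatisfied.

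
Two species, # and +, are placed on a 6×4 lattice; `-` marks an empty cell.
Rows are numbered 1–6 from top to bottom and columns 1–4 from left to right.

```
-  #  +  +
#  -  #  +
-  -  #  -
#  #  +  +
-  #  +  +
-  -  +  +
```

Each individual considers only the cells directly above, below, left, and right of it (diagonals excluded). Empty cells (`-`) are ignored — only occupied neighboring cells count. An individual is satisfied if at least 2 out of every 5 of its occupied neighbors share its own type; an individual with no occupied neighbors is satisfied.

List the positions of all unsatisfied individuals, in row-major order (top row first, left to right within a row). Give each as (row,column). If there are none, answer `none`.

(1,2)# 0/1 unhappy
(1,3)+ 1/3 unhappy
(1,4)+ 2/2 ok
(2,1)# 0/0 ok
(2,3)# 1/3 unhappy
(2,4)+ 1/2 ok
(3,3)# 1/2 ok
(4,1)# 1/1 ok
(4,2)# 2/3 ok
(4,3)+ 2/4 ok
(4,4)+ 2/2 ok
(5,2)# 1/2 ok
(5,3)+ 3/4 ok
(5,4)+ 3/3 ok
(6,3)+ 2/2 ok
(6,4)+ 2/2 ok

(1,2), (1,3), (2,3)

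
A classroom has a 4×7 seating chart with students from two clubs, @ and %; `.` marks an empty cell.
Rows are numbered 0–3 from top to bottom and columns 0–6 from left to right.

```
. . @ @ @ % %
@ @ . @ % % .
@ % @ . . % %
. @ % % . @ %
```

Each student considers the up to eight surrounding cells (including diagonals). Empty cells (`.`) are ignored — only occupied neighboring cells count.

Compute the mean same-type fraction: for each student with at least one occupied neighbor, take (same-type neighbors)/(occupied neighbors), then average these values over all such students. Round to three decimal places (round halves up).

(0,2)@ 3/3
(0,3)@ 3/4
(0,4)@ 2/5
(0,5)% 3/4
(0,6)% 2/2
(1,0)@ 2/3
(1,1)@ 4/5
(1,3)@ 4/5
(1,4)% 3/6
(1,5)% 5/6
(2,0)@ 3/4
(2,1)% 1/6
(2,2)@ 3/6
(2,5)% 4/5
(2,6)% 3/4
(3,1)@ 2/4
(3,2)% 2/4
(3,3)% 1/2
(3,5)@ 0/3
(3,6)% 2/3
Sum over 20 students: 3/3 + 3/4 + 2/5 + 3/4 + 2/2 + 2/3 + 4/5 + 4/5 + 3/6 + 5/6 + 3/4 + 1/6 + 3/6 + 4/5 + 3/4 + 2/4 + 2/4 + 1/2 + 0/3 + 2/3 = 379/30; mean = 379/30 ÷ 20 = 379/600 = 0.631666… → 0.632.

0.632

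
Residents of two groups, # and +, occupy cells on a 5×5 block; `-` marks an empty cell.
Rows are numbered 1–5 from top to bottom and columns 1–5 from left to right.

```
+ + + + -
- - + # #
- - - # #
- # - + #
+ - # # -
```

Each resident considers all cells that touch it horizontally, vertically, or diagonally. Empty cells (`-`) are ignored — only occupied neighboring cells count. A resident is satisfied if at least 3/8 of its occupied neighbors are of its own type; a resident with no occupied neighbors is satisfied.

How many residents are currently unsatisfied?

(1,1)+ 1/1 ✓
(1,2)+ 3/3 ✓
(1,3)+ 3/4 ✓
(1,4)+ 2/4 ✓
(2,3)+ 3/5 ✓
(2,4)# 3/6 ✓
(2,5)# 3/4 ✓
(3,4)# 4/6 ✓
(3,5)# 4/5 ✓
(4,2)# 1/2 ✓
(4,4)+ 0/5 ✗
(4,5)# 3/4 ✓
(5,1)+ 0/1 ✗
(5,3)# 2/3 ✓
(5,4)# 2/3 ✓
Unsatisfied: (4,4), (5,1) — 2 in total.

2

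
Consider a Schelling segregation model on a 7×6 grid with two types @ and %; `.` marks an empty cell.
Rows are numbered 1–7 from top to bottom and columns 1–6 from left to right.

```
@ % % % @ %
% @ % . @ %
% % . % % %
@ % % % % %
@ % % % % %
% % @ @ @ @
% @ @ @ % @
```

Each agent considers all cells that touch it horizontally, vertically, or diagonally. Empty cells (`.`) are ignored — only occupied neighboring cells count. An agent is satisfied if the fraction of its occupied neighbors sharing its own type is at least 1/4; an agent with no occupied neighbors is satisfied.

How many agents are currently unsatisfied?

5

Row 1: (1,1)@ 1/3 ok · (1,2)% 3/5 ok · (1,3)% 3/4 ok · (1,4)% 2/4 ok · (1,5)@ 1/4 ok · (1,6)% 1/3 ok
Row 2: (2,1)% 3/5 ok · (2,2)@ 1/7 unhappy · (2,3)% 5/6 ok · (2,5)@ 1/7 unhappy · (2,6)% 3/5 ok
Row 3: (3,1)% 3/5 ok · (3,2)% 5/7 ok · (3,4)% 5/6 ok · (3,5)% 6/7 ok · (3,6)% 4/5 ok
Row 4: (4,1)@ 1/5 unhappy · (4,2)% 5/7 ok · (4,3)% 7/7 ok · (4,4)% 7/7 ok · (4,5)% 8/8 ok · (4,6)% 5/5 ok
Row 5: (5,1)@ 1/5 unhappy · (5,2)% 5/8 ok · (5,3)% 6/8 ok · (5,4)% 5/8 ok · (5,5)% 5/8 ok · (5,6)% 3/5 ok
Row 6: (6,1)% 3/5 ok · (6,2)% 4/8 ok · (6,3)@ 4/8 ok · (6,4)@ 4/8 ok · (6,5)@ 4/8 ok · (6,6)@ 2/5 ok
Row 7: (7,1)% 2/3 ok · (7,2)@ 2/5 ok · (7,3)@ 4/5 ok · (7,4)@ 4/5 ok · (7,5)% 0/5 unhappy · (7,6)@ 2/3 ok
Unsatisfied: (2,2), (2,5), (4,1), (5,1), (7,5) — 5 in total.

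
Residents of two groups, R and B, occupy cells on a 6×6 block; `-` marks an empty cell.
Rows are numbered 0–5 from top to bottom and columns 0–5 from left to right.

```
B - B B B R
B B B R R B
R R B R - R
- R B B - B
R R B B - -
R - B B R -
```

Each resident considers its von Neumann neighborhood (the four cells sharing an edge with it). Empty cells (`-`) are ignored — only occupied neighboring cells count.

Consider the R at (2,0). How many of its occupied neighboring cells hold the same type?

1

Occupied neighbors of (2,0): (1,0)=B, (2,1)=R.
Same type (R): 1 of 2.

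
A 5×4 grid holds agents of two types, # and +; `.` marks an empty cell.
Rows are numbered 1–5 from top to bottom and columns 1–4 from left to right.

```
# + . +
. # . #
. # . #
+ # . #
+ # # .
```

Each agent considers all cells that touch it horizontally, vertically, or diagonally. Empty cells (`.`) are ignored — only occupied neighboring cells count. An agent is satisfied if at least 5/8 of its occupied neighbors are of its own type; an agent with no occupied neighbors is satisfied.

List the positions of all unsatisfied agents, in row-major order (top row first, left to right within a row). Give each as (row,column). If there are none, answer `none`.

Row 1: (1,1)# 1/2 unhappy · (1,2)+ 0/2 unhappy · (1,4)+ 0/1 unhappy
Row 2: (2,2)# 2/3 ok · (2,4)# 1/2 unhappy
Row 3: (3,2)# 2/3 ok · (3,4)# 2/2 ok
Row 4: (4,1)+ 1/4 unhappy · (4,2)# 3/5 unhappy · (4,4)# 2/2 ok
Row 5: (5,1)+ 1/3 unhappy · (5,2)# 2/4 unhappy · (5,3)# 3/3 ok

(1,1), (1,2), (1,4), (2,4), (4,1), (4,2), (5,1), (5,2)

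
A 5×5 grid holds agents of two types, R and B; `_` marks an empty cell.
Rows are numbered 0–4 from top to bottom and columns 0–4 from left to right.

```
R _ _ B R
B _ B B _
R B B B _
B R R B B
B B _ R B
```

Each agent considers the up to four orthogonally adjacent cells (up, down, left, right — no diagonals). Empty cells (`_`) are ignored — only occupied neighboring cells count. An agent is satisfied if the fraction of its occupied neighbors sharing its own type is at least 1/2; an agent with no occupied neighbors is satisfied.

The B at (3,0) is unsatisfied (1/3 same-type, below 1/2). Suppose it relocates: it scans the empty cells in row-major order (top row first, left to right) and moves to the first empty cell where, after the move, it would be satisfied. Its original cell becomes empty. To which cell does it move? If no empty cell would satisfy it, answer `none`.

(0,2)

Vacating (3,0). Empty cells in order:
  (0,1): 0/1 same-type → still unsatisfied.
  (0,2): 2/2 same-type → satisfied — stop here.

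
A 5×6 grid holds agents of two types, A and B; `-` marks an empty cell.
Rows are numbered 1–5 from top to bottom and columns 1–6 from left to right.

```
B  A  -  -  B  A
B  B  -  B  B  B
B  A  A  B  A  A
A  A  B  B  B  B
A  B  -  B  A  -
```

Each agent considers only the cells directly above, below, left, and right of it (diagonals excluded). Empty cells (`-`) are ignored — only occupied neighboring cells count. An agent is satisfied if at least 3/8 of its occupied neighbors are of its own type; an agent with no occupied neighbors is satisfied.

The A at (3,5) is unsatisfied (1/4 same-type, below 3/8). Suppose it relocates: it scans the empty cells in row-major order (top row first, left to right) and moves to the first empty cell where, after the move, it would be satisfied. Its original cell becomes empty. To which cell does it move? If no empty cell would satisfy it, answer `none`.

(1,3)

Vacating (3,5). Empty cells in order:
  (1,3): 1/1 same-type → satisfied — stop here.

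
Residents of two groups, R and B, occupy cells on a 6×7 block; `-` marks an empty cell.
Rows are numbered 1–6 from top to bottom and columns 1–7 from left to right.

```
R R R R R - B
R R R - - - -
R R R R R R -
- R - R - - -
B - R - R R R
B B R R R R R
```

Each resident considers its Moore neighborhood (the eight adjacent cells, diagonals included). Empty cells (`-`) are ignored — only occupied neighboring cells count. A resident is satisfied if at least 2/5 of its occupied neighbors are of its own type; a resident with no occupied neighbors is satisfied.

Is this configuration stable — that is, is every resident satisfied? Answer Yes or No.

Yes

(1,1)R 3/3 ✓
(1,2)R 5/5 ✓
(1,3)R 4/4 ✓
(1,4)R 3/3 ✓
(1,5)R 1/1 ✓
(1,7)B 0/0 ✓
(2,1)R 5/5 ✓
(2,2)R 8/8 ✓
(2,3)R 7/7 ✓
(3,1)R 4/4 ✓
(3,2)R 6/6 ✓
(3,3)R 6/6 ✓
(3,4)R 4/4 ✓
(3,5)R 3/3 ✓
(3,6)R 1/1 ✓
(4,2)R 4/5 ✓
(4,4)R 5/5 ✓
(5,1)B 2/3 ✓
(5,3)R 4/5 ✓
(5,5)R 5/5 ✓
(5,6)R 5/5 ✓
(5,7)R 3/3 ✓
(6,1)B 2/2 ✓
(6,2)B 2/4 ✓
(6,3)R 2/3 ✓
(6,4)R 4/4 ✓
(6,5)R 4/4 ✓
(6,6)R 5/5 ✓
(6,7)R 3/3 ✓
All meet the threshold, so the configuration is stable.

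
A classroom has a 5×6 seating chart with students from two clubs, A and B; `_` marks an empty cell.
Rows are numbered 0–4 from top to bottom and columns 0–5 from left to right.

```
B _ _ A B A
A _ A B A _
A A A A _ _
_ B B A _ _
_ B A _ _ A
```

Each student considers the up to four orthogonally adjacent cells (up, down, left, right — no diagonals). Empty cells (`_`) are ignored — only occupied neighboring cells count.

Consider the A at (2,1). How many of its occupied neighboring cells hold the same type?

Occupied neighbors of (2,1): (3,1)=B, (2,0)=A, (2,2)=A.
Same type (A): 2 of 3.

2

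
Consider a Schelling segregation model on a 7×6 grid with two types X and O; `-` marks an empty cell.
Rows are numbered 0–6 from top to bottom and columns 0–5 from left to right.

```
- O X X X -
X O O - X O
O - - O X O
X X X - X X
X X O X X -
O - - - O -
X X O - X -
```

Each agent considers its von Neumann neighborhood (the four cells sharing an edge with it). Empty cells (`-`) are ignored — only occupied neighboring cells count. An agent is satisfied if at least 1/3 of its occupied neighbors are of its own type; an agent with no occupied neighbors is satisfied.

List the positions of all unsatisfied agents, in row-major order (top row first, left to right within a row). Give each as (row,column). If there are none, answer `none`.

Row 0: (0,1)O 1/2 satisfied · (0,2)X 1/3 satisfied · (0,3)X 2/2 satisfied · (0,4)X 2/2 satisfied
Row 1: (1,0)X 0/2 not · (1,1)O 2/3 satisfied · (1,2)O 1/2 satisfied · (1,4)X 2/3 satisfied · (1,5)O 1/2 satisfied
Row 2: (2,0)O 0/2 not · (2,3)O 0/1 not · (2,4)X 2/4 satisfied · (2,5)O 1/3 satisfied
Row 3: (3,0)X 2/3 satisfied · (3,1)X 3/3 satisfied · (3,2)X 1/2 satisfied · (3,4)X 3/3 satisfied · (3,5)X 1/2 satisfied
Row 4: (4,0)X 2/3 satisfied · (4,1)X 2/3 satisfied · (4,2)O 0/3 not · (4,3)X 1/2 satisfied · (4,4)X 2/3 satisfied
Row 5: (5,0)O 0/2 not · (5,4)O 0/2 not
Row 6: (6,0)X 1/2 satisfied · (6,1)X 1/2 satisfied · (6,2)O 0/1 not · (6,4)X 0/1 not

(1,0), (2,0), (2,3), (4,2), (5,0), (5,4), (6,2), (6,4)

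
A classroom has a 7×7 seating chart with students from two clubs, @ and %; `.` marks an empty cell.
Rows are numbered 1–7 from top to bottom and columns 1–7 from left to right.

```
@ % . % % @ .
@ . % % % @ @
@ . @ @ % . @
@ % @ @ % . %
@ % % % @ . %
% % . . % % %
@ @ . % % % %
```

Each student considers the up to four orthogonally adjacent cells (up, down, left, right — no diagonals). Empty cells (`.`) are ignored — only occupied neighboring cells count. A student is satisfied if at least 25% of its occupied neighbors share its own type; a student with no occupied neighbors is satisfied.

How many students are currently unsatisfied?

2

Row 1: (1,1)@ 1/2 satisfied · (1,2)% 0/1 not · (1,4)% 2/2 satisfied · (1,5)% 2/3 satisfied · (1,6)@ 1/2 satisfied
Row 2: (2,1)@ 2/2 satisfied · (2,3)% 1/2 satisfied · (2,4)% 3/4 satisfied · (2,5)% 3/4 satisfied · (2,6)@ 2/3 satisfied · (2,7)@ 2/2 satisfied
Row 3: (3,1)@ 2/2 satisfied · (3,3)@ 2/3 satisfied · (3,4)@ 2/4 satisfied · (3,5)% 2/3 satisfied · (3,7)@ 1/2 satisfied
Row 4: (4,1)@ 2/3 satisfied · (4,2)% 1/3 satisfied · (4,3)@ 2/4 satisfied · (4,4)@ 2/4 satisfied · (4,5)% 1/3 satisfied · (4,7)% 1/2 satisfied
Row 5: (5,1)@ 1/3 satisfied · (5,2)% 3/4 satisfied · (5,3)% 2/3 satisfied · (5,4)% 1/3 satisfied · (5,5)@ 0/3 not · (5,7)% 2/2 satisfied
Row 6: (6,1)% 1/3 satisfied · (6,2)% 2/3 satisfied · (6,5)% 2/3 satisfied · (6,6)% 3/3 satisfied · (6,7)% 3/3 satisfied
Row 7: (7,1)@ 1/2 satisfied · (7,2)@ 1/2 satisfied · (7,4)% 1/1 satisfied · (7,5)% 3/3 satisfied · (7,6)% 3/3 satisfied · (7,7)% 2/2 satisfied
Unsatisfied: (1,2), (5,5) — 2 in total.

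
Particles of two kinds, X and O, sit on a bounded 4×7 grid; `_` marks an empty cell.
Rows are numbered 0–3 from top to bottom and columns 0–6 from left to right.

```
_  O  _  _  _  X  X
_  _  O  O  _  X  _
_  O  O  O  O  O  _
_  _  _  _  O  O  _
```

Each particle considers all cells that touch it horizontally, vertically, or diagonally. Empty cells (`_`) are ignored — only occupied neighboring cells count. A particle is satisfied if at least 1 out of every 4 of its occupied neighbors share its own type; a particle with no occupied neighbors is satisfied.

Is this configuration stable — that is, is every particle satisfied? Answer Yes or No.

Row 0: (0,1)O 1/1 ok · (0,5)X 2/2 ok · (0,6)X 2/2 ok
Row 1: (1,2)O 5/5 ok · (1,3)O 4/4 ok · (1,5)X 2/4 ok
Row 2: (2,1)O 2/2 ok · (2,2)O 4/4 ok · (2,3)O 5/5 ok · (2,4)O 5/6 ok · (2,5)O 3/4 ok
Row 3: (3,4)O 4/4 ok · (3,5)O 3/3 ok
All meet the threshold, so the configuration is stable.

Yes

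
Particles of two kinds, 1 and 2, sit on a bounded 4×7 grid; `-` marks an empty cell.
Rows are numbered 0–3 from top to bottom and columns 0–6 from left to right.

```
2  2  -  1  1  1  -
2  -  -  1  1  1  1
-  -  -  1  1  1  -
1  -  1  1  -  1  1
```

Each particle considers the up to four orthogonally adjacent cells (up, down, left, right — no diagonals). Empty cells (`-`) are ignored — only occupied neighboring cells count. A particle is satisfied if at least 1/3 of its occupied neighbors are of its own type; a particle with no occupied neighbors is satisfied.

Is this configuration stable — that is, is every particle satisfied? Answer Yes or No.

Row 0: (0,0)2 2/2 satisfied · (0,1)2 1/1 satisfied · (0,3)1 2/2 satisfied · (0,4)1 3/3 satisfied · (0,5)1 2/2 satisfied
Row 1: (1,0)2 1/1 satisfied · (1,3)1 3/3 satisfied · (1,4)1 4/4 satisfied · (1,5)1 4/4 satisfied · (1,6)1 1/1 satisfied
Row 2: (2,3)1 3/3 satisfied · (2,4)1 3/3 satisfied · (2,5)1 3/3 satisfied
Row 3: (3,0)1 0/0 satisfied · (3,2)1 1/1 satisfied · (3,3)1 2/2 satisfied · (3,5)1 2/2 satisfied · (3,6)1 1/1 satisfied
All meet the threshold, so the configuration is stable.

Yes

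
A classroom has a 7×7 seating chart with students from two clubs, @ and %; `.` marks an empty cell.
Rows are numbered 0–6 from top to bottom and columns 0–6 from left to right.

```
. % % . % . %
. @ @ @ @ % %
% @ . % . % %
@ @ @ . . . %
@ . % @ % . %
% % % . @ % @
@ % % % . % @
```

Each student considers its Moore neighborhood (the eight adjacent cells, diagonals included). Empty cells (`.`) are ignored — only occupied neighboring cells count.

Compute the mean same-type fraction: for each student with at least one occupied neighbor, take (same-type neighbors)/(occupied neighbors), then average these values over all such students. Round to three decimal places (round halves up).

0.535

Row 0: (0,1)% 1/3 · (0,2)% 1/4 · (0,4)% 1/3 · (0,6)% 2/2
Row 1: (1,1)@ 2/5 · (1,2)@ 3/6 · (1,3)@ 2/5 · (1,4)@ 1/5 · (1,5)% 5/6 · (1,6)% 4/4
Row 2: (2,0)% 0/4 · (2,1)@ 5/6 · (2,3)% 0/4 · (2,5)% 4/5 · (2,6)% 4/4
Row 3: (3,0)@ 3/4 · (3,1)@ 4/6 · (3,2)@ 3/5 · (3,6)% 3/3
Row 4: (4,0)@ 2/4 · (4,2)% 2/5 · (4,3)@ 2/5 · (4,4)% 1/3 · (4,6)% 2/3
Row 5: (5,0)% 2/4 · (5,1)% 5/7 · (5,2)% 5/6 · (5,4)@ 1/5 · (5,5)% 3/6 · (5,6)@ 1/4
Row 6: (6,0)@ 0/3 · (6,1)% 4/5 · (6,2)% 4/4 · (6,3)% 2/3 · (6,5)% 1/4 · (6,6)@ 1/3
Sum over 36 students: 1/3 + 1/4 + 1/3 + 2/2 + 2/5 + 3/6 + 2/5 + 1/5 + 5/6 + 4/4 + 0/4 + 5/6 + 0/4 + 4/5 + 4/4 + 3/4 + 4/6 + 3/5 + 3/3 + 2/4 + 2/5 + 2/5 + 1/3 + 2/3 + 2/4 + 5/7 + 5/6 + 1/5 + 3/6 + 1/4 + 0/3 + 4/5 + 4/4 + 2/3 + 1/4 + 1/3 = 2021/105; mean = 2021/105 ÷ 36 = 2021/3780 = 0.534656… → 0.535.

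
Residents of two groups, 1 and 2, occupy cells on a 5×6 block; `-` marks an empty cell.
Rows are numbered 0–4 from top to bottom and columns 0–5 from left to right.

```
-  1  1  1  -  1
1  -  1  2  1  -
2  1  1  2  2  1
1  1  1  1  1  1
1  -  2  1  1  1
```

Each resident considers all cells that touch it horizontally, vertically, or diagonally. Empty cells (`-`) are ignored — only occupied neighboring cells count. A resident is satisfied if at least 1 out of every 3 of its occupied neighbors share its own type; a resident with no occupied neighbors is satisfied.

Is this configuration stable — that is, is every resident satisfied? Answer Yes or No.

(0,1)1 3/3 ✓
(0,2)1 3/4 ✓
(0,3)1 3/4 ✓
(0,5)1 1/1 ✓
(1,0)1 2/3 ✓
(1,2)1 5/7 ✓
(1,3)2 2/7 ✗
(1,4)1 3/6 ✓
(2,0)2 0/4 ✗
(2,1)1 6/7 ✓
(2,2)1 5/7 ✓
(2,3)2 2/8 ✗
(2,4)2 2/7 ✗
(2,5)1 3/4 ✓
(3,0)1 3/4 ✓
(3,1)1 5/7 ✓
(3,2)1 5/7 ✓
(3,3)1 5/8 ✓
(3,4)1 6/8 ✓
(3,5)1 4/5 ✓
(4,0)1 2/2 ✓
(4,2)2 0/4 ✗
(4,3)1 4/5 ✓
(4,4)1 5/5 ✓
(4,5)1 3/3 ✓
For instance (1,3) has only 2/7 same-type neighbors, below 1/3.

No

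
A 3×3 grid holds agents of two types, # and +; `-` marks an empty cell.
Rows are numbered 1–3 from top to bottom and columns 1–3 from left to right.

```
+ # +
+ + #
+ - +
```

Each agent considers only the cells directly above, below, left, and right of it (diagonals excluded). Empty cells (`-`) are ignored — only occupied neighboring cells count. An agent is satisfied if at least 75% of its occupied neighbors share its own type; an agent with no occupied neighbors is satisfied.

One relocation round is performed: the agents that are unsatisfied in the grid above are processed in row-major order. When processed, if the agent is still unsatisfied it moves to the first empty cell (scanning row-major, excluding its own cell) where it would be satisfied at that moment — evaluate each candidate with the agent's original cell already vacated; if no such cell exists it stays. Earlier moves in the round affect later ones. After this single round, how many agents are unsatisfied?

Initially unsatisfied (in order): (1,1), (1,2), (1,3), (2,2), (2,3), (3,3).
  (1,1) → (3,2).
  (1,2): no empty cell satisfies it; stays.
  (1,3): no empty cell satisfies it; stays.
  (2,2): no empty cell satisfies it; stays.
  (2,3): no empty cell satisfies it; stays.
  (3,3): no empty cell satisfies it; stays.
Resulting grid:
- # +
+ + #
+ + +
Unsatisfied now: (1,2), (1,3), (2,2), (2,3), (3,3).

5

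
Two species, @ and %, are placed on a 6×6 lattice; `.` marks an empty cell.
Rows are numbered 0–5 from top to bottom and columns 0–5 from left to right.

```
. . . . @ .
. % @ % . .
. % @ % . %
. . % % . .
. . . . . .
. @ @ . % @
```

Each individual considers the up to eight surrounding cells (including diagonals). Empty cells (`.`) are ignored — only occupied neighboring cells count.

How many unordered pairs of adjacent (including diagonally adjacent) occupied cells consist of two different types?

Scan each occupied cell's neighbors to the right and below (and the two forward diagonals) so each pair is counted once.
Row 0: @(0,4)–%(1,3)≠  → 1/1 unlike.
Row 1: %(1,1)–@(1,2)≠ %(1,1)–%(2,1)= %(1,1)–@(2,2)≠ @(1,2)–%(1,3)≠ @(1,2)–@(2,2)= @(1,2)–%(2,3)≠ @(1,2)–%(2,1)≠ %(1,3)–%(2,3)= %(1,3)–@(2,2)≠  → 6/9 unlike.
Row 2: %(2,1)–@(2,2)≠ %(2,1)–%(3,2)= @(2,2)–%(2,3)≠ @(2,2)–%(3,2)≠ @(2,2)–%(3,3)≠ %(2,3)–%(3,3)= %(2,3)–%(3,2)=  → 4/7 unlike.
Row 3: %(3,2)–%(3,3)=  → 0/1 unlike.
Row 5: @(5,1)–@(5,2)= %(5,4)–@(5,5)≠  → 1/2 unlike.
Total adjacent occupied pairs: 20; unlike-type pairs: 12.

12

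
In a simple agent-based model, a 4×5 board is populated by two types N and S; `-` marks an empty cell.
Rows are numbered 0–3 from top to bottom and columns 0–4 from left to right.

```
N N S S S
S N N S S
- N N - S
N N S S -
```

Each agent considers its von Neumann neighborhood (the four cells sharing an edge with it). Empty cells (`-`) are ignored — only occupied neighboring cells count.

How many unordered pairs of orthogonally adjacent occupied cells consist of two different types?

Scan each occupied cell's neighbors to the right and below so each pair is counted once.
Row 0: N(0,0)–N(0,1)= N(0,0)–S(1,0)≠ N(0,1)–S(0,2)≠ N(0,1)–N(1,1)= S(0,2)–S(0,3)= S(0,2)–N(1,2)≠ S(0,3)–S(0,4)= S(0,3)–S(1,3)= S(0,4)–S(1,4)=  → 3/9 unlike.
Row 1: S(1,0)–N(1,1)≠ N(1,1)–N(1,2)= N(1,1)–N(2,1)= N(1,2)–S(1,3)≠ N(1,2)–N(2,2)= S(1,3)–S(1,4)= S(1,4)–S(2,4)=  → 2/7 unlike.
Row 2: N(2,1)–N(2,2)= N(2,1)–N(3,1)= N(2,2)–S(3,2)≠  → 1/3 unlike.
Row 3: N(3,0)–N(3,1)= N(3,1)–S(3,2)≠ S(3,2)–S(3,3)=  → 1/3 unlike.
Total adjacent occupied pairs: 22; unlike-type pairs: 7.

7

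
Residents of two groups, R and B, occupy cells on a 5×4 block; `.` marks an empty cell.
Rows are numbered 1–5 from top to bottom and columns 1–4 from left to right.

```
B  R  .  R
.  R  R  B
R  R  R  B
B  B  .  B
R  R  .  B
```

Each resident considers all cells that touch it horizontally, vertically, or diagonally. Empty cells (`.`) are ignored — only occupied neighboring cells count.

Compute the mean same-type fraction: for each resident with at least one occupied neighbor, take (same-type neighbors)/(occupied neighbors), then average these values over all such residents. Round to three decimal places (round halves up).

0.485

(1,1)B 0/2
(1,2)R 2/3
(1,4)R 1/2
(2,2)R 5/6
(2,3)R 5/7
(2,4)B 1/4
(3,1)R 2/4
(3,2)R 4/6
(3,3)R 3/7
(3,4)B 2/4
(4,1)B 1/5
(4,2)B 1/6
(4,4)B 2/3
(5,1)R 1/3
(5,2)R 1/3
(5,4)B 1/1
Sum over 16 residents: 0/2 + 2/3 + 1/2 + 5/6 + 5/7 + 1/4 + 2/4 + 4/6 + 3/7 + 2/4 + 1/5 + 1/6 + 2/3 + 1/3 + 1/3 + 1/1 = 3259/420; mean = 3259/420 ÷ 16 = 3259/6720 = 0.484970… → 0.485.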